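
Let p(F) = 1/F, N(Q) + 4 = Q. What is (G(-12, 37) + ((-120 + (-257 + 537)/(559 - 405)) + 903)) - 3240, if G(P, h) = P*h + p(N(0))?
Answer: -127575/44 ≈ -2899.4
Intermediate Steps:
N(Q) = -4 + Q
G(P, h) = -¼ + P*h (G(P, h) = P*h + 1/(-4 + 0) = P*h + 1/(-4) = P*h - ¼ = -¼ + P*h)
(G(-12, 37) + ((-120 + (-257 + 537)/(559 - 405)) + 903)) - 3240 = ((-¼ - 12*37) + ((-120 + (-257 + 537)/(559 - 405)) + 903)) - 3240 = ((-¼ - 444) + ((-120 + 280/154) + 903)) - 3240 = (-1777/4 + ((-120 + 280*(1/154)) + 903)) - 3240 = (-1777/4 + ((-120 + 20/11) + 903)) - 3240 = (-1777/4 + (-1300/11 + 903)) - 3240 = (-1777/4 + 8633/11) - 3240 = 14985/44 - 3240 = -127575/44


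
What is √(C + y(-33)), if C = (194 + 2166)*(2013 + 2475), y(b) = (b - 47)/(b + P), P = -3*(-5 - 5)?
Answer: 4*√5957835/3 ≈ 3254.5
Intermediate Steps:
P = 30 (P = -3*(-10) = 30)
y(b) = (-47 + b)/(30 + b) (y(b) = (b - 47)/(b + 30) = (-47 + b)/(30 + b))
C = 10591680 (C = 2360*4488 = 10591680)
√(C + y(-33)) = √(10591680 + (-47 - 33)/(30 - 33)) = √(10591680 - 80/(-3)) = √(10591680 - ⅓*(-80)) = √(10591680 + 80/3) = √(31775120/3) = 4*√5957835/3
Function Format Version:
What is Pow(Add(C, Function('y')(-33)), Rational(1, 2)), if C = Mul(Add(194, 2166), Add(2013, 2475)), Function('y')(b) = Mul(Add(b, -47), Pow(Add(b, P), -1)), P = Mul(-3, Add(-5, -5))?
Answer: Mul(Rational(4, 3), Pow(5957835, Rational(1, 2))) ≈ 3254.5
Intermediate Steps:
P = 30 (P = Mul(-3, -10) = 30)
Function('y')(b) = Mul(Pow(Add(30, b), -1), Add(-47, b)) (Function('y')(b) = Mul(Add(b, -47), Pow(Add(b, 30), -1)) = Mul(Add(-47, b), Pow(Add(30, b), -1)) = Mul(Pow(Add(30, b), -1), Add(-47, b)))
C = 10591680 (C = Mul(2360, 4488) = 10591680)
Pow(Add(C, Function('y')(-33)), Rational(1, 2)) = Pow(Add(10591680, Mul(Pow(Add(30, -33), -1), Add(-47, -33))), Rational(1, 2)) = Pow(Add(10591680, Mul(Pow(-3, -1), -80)), Rational(1, 2)) = Pow(Add(10591680, Mul(Rational(-1, 3), -80)), Rational(1, 2)) = Pow(Add(10591680, Rational(80, 3)), Rational(1, 2)) = Pow(Rational(31775120, 3), Rational(1, 2)) = Mul(Rational(4, 3), Pow(5957835, Rational(1, 2)))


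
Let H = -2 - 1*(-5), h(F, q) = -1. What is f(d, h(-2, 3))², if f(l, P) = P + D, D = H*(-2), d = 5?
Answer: 49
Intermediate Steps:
H = 3 (H = -2 + 5 = 3)
D = -6 (D = 3*(-2) = -6)
f(l, P) = -6 + P (f(l, P) = P - 6 = -6 + P)
f(d, h(-2, 3))² = (-6 - 1)² = (-7)² = 49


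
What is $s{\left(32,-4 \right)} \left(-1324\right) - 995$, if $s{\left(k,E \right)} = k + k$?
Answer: $-85731$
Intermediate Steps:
$s{\left(k,E \right)} = 2 k$
$s{\left(32,-4 \right)} \left(-1324\right) - 995 = 2 \cdot 32 \left(-1324\right) - 995 = 64 \left(-1324\right) - 995 = -84736 - 995 = -85731$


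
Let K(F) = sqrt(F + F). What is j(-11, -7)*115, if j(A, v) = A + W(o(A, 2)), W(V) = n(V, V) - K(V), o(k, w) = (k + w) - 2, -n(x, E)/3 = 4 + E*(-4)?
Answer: -17825 - 115*I*sqrt(22) ≈ -17825.0 - 539.4*I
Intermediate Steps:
n(x, E) = -12 + 12*E (n(x, E) = -3*(4 + E*(-4)) = -3*(4 - 4*E) = -12 + 12*E)
K(F) = sqrt(2)*sqrt(F) (K(F) = sqrt(2*F) = sqrt(2)*sqrt(F))
o(k, w) = -2 + k + w
W(V) = -12 + 12*V - sqrt(2)*sqrt(V) (W(V) = (-12 + 12*V) - sqrt(2)*sqrt(V) = -12 + 12*V - sqrt(2)*sqrt(V))
j(A, v) = -12 + 13*A - sqrt(2)*sqrt(A) (j(A, v) = A + (-12 + 12*(-2 + A + 2) - sqrt(2)*sqrt(-2 + A + 2)) = A + (-12 + 12*A - sqrt(2)*sqrt(A)) = -12 + 13*A - sqrt(2)*sqrt(A))
j(-11, -7)*115 = (-12 + 13*(-11) - sqrt(2)*sqrt(-11))*115 = (-12 - 143 - sqrt(2)*I*sqrt(11))*115 = (-12 - 143 - I*sqrt(22))*115 = (-155 - I*sqrt(22))*115 = -17825 - 115*I*sqrt(22)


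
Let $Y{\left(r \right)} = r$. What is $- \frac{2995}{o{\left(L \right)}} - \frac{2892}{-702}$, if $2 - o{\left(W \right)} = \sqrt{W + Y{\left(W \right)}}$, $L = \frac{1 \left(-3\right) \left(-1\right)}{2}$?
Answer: $- \frac{700348}{117} - 2995 \sqrt{3} \approx -11173.0$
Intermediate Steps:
$L = \frac{3}{2}$ ($L = \left(-3\right) \left(-1\right) \frac{1}{2} = 3 \cdot \frac{1}{2} = \frac{3}{2} \approx 1.5$)
$o{\left(W \right)} = 2 - \sqrt{2} \sqrt{W}$ ($o{\left(W \right)} = 2 - \sqrt{W + W} = 2 - \sqrt{2 W} = 2 - \sqrt{2} \sqrt{W}$)
$- \frac{2995}{o{\left(L \right)}} - \frac{2892}{-702} = - \frac{2995}{2 - \sqrt{2} \sqrt{\frac{3}{2}}} - \frac{2892}{-702} = - \frac{2995}{2 - \sqrt{2} \frac{\sqrt{6}}{2}} - - \frac{482}{117} = - \frac{2995}{2 - \sqrt{3}} + \frac{482}{117} = \frac{482}{117} - \frac{2995}{2 - \sqrt{3}}$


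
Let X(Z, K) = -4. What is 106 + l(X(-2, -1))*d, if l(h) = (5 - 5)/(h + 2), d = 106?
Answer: 106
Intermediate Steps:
l(h) = 0 (l(h) = 0/(2 + h) = 0)
106 + l(X(-2, -1))*d = 106 + 0*106 = 106 + 0 = 106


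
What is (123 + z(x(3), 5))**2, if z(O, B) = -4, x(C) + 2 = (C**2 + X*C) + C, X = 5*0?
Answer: 14161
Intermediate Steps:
X = 0
x(C) = -2 + C + C**2 (x(C) = -2 + ((C**2 + 0*C) + C) = -2 + ((C**2 + 0) + C) = -2 + (C**2 + C) = -2 + (C + C**2) = -2 + C + C**2)
(123 + z(x(3), 5))**2 = (123 - 4)**2 = 119**2 = 14161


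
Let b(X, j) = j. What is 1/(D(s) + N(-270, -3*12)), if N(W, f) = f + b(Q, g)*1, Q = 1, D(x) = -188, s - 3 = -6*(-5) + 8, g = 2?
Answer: -1/222 ≈ -0.0045045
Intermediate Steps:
s = 41 (s = 3 + (-6*(-5) + 8) = 3 + (30 + 8) = 3 + 38 = 41)
N(W, f) = 2 + f (N(W, f) = f + 2*1 = f + 2 = 2 + f)
1/(D(s) + N(-270, -3*12)) = 1/(-188 + (2 - 3*12)) = 1/(-188 + (2 - 36)) = 1/(-188 - 34) = 1/(-222) = -1/222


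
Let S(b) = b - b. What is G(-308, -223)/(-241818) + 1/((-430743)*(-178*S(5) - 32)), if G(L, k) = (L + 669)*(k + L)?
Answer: 440371007839/555527524128 ≈ 0.79271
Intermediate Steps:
S(b) = 0
G(L, k) = (669 + L)*(L + k)
G(-308, -223)/(-241818) + 1/((-430743)*(-178*S(5) - 32)) = ((-308)² + 669*(-308) + 669*(-223) - 308*(-223))/(-241818) + 1/((-430743)*(-178*0 - 32)) = (94864 - 206052 - 149187 + 68684)*(-1/241818) - 1/(430743*(0 - 32)) = -191691*(-1/241818) - 1/430743/(-32) = 63897/80606 - 1/430743*(-1/32) = 63897/80606 + 1/13783776 = 440371007839/555527524128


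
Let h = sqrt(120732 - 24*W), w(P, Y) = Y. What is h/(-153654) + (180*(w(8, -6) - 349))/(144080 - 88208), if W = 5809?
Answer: -1775/1552 - I*sqrt(519)/25609 ≈ -1.1437 - 0.00088959*I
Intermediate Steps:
h = 6*I*sqrt(519) (h = sqrt(120732 - 24*5809) = sqrt(120732 - 139416) = sqrt(-18684) = 6*I*sqrt(519) ≈ 136.69*I)
h/(-153654) + (180*(w(8, -6) - 349))/(144080 - 88208) = (6*I*sqrt(519))/(-153654) + (180*(-6 - 349))/(144080 - 88208) = (6*I*sqrt(519))*(-1/153654) + (180*(-355))/55872 = -I*sqrt(519)/25609 - 63900*1/55872 = -I*sqrt(519)/25609 - 1775/1552 = -1775/1552 - I*sqrt(519)/25609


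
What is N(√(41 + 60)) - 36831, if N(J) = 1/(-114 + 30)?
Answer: -3093805/84 ≈ -36831.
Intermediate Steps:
N(J) = -1/84 (N(J) = 1/(-84) = -1/84)
N(√(41 + 60)) - 36831 = -1/84 - 36831 = -3093805/84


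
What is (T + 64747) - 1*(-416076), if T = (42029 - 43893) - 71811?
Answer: 407148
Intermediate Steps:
T = -73675 (T = -1864 - 71811 = -73675)
(T + 64747) - 1*(-416076) = (-73675 + 64747) - 1*(-416076) = -8928 + 416076 = 407148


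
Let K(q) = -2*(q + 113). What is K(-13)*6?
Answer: -1200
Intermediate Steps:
K(q) = -226 - 2*q (K(q) = -2*(113 + q) = -226 - 2*q)
K(-13)*6 = (-226 - 2*(-13))*6 = (-226 + 26)*6 = -200*6 = -1200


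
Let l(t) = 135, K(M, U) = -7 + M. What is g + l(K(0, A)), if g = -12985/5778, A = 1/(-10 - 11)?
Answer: 767045/5778 ≈ 132.75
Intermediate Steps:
A = -1/21 (A = 1/(-21) = -1/21 ≈ -0.047619)
g = -12985/5778 (g = -12985*1/5778 = -12985/5778 ≈ -2.2473)
g + l(K(0, A)) = -12985/5778 + 135 = 767045/5778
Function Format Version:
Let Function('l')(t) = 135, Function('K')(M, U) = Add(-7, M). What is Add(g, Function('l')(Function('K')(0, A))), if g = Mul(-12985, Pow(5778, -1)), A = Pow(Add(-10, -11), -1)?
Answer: Rational(767045, 5778) ≈ 132.75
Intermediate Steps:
A = Rational(-1, 21) (A = Pow(-21, -1) = Rational(-1, 21) ≈ -0.047619)
g = Rational(-12985, 5778) (g = Mul(-12985, Rational(1, 5778)) = Rational(-12985, 5778) ≈ -2.2473)
Add(g, Function('l')(Function('K')(0, A))) = Add(Rational(-12985, 5778), 135) = Rational(767045, 5778)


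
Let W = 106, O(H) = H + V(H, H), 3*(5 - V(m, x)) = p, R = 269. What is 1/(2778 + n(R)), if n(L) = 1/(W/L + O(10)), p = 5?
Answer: 11078/30775491 ≈ 0.00035996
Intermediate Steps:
V(m, x) = 10/3 (V(m, x) = 5 - 1/3*5 = 5 - 5/3 = 10/3)
O(H) = 10/3 + H (O(H) = H + 10/3 = 10/3 + H)
n(L) = 1/(40/3 + 106/L) (n(L) = 1/(106/L + (10/3 + 10)) = 1/(106/L + 40/3) = 1/(40/3 + 106/L))
1/(2778 + n(R)) = 1/(2778 + (3/2)*269/(159 + 20*269)) = 1/(2778 + (3/2)*269/(159 + 5380)) = 1/(2778 + (3/2)*269/5539) = 1/(2778 + (3/2)*269*(1/5539)) = 1/(2778 + 807/11078) = 1/(30775491/11078) = 11078/30775491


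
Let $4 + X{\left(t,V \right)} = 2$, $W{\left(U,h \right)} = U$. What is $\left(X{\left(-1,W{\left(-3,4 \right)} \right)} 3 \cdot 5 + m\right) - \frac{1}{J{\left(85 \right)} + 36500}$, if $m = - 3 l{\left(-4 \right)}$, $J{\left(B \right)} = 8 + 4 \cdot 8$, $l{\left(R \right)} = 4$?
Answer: $- \frac{1534681}{36540} \approx -42.0$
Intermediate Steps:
$X{\left(t,V \right)} = -2$ ($X{\left(t,V \right)} = -4 + 2 = -2$)
$J{\left(B \right)} = 40$ ($J{\left(B \right)} = 8 + 32 = 40$)
$m = -12$ ($m = \left(-3\right) 4 = -12$)
$\left(X{\left(-1,W{\left(-3,4 \right)} \right)} 3 \cdot 5 + m\right) - \frac{1}{J{\left(85 \right)} + 36500} = \left(- 2 \cdot 3 \cdot 5 - 12\right) - \frac{1}{40 + 36500} = \left(\left(-2\right) 15 - 12\right) - \frac{1}{36540} = \left(-30 - 12\right) - \frac{1}{36540} = -42 - \frac{1}{36540} = - \frac{1534681}{36540}$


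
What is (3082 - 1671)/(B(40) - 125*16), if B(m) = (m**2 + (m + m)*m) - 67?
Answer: 1411/2733 ≈ 0.51628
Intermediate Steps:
B(m) = -67 + 3*m**2 (B(m) = (m**2 + (2*m)*m) - 67 = (m**2 + 2*m**2) - 67 = 3*m**2 - 67 = -67 + 3*m**2)
(3082 - 1671)/(B(40) - 125*16) = (3082 - 1671)/((-67 + 3*40**2) - 125*16) = 1411/((-67 + 3*1600) - 2000) = 1411/((-67 + 4800) - 2000) = 1411/(4733 - 2000) = 1411/2733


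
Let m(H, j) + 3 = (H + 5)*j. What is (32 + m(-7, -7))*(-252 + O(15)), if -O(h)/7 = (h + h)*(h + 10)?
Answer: -236586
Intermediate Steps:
m(H, j) = -3 + j*(5 + H) (m(H, j) = -3 + (H + 5)*j = -3 + (5 + H)*j = -3 + j*(5 + H))
O(h) = -14*h*(10 + h) (O(h) = -7*(h + h)*(h + 10) = -7*2*h*(10 + h) = -14*h*(10 + h))
(32 + m(-7, -7))*(-252 + O(15)) = (32 + (-3 + 5*(-7) - 7*(-7)))*(-252 - 14*15*(10 + 15)) = (32 + (-3 - 35 + 49))*(-252 - 14*15*25) = (32 + 11)*(-252 - 5250) = 43*(-5502) = -236586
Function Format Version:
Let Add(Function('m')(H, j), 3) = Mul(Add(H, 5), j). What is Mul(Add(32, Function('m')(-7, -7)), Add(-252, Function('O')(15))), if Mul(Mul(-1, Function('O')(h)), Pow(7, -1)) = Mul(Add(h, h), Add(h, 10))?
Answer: -236586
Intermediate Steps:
Function('m')(H, j) = Add(-3, Mul(j, Add(5, H))) (Function('m')(H, j) = Add(-3, Mul(Add(H, 5), j)) = Add(-3, Mul(Add(5, H), j)) = Add(-3, Mul(j, Add(5, H))))
Function('O')(h) = Mul(-14, h, Add(10, h)) (Function('O')(h) = Mul(-7, Mul(Add(h, h), Add(h, 10))) = Mul(-7, Mul(Mul(2, h), Add(10, h))) = Mul(-7, Mul(2, h, Add(10, h))) = Mul(-14, h, Add(10, h)))
Mul(Add(32, Function('m')(-7, -7)), Add(-252, Function('O')(15))) = Mul(Add(32, Add(-3, Mul(5, -7), Mul(-7, -7))), Add(-252, Mul(-14, 15, Add(10, 15)))) = Mul(Add(32, Add(-3, -35, 49)), Add(-252, Mul(-14, 15, 25))) = Mul(Add(32, 11), Add(-252, -5250)) = Mul(43, -5502) = -236586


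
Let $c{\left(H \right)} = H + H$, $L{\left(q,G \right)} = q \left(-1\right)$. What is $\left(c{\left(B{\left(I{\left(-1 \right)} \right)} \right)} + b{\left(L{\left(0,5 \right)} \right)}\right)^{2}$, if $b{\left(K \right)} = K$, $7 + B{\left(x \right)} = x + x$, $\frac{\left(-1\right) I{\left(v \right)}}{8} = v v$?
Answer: $2116$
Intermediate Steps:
$L{\left(q,G \right)} = - q$
$I{\left(v \right)} = - 8 v^{2}$ ($I{\left(v \right)} = - 8 v v = - 8 v^{2}$)
$B{\left(x \right)} = -7 + 2 x$ ($B{\left(x \right)} = -7 + \left(x + x\right) = -7 + 2 x$)
$c{\left(H \right)} = 2 H$
$\left(c{\left(B{\left(I{\left(-1 \right)} \right)} \right)} + b{\left(L{\left(0,5 \right)} \right)}\right)^{2} = \left(2 \left(-7 + 2 \left(- 8 \left(-1\right)^{2}\right)\right) - 0\right)^{2} = \left(2 \left(-7 + 2 \left(\left(-8\right) 1\right)\right) + 0\right)^{2} = \left(2 \left(-7 + 2 \left(-8\right)\right) + 0\right)^{2} = \left(2 \left(-7 - 16\right) + 0\right)^{2} = \left(2 \left(-23\right) + 0\right)^{2} = \left(-46 + 0\right)^{2} = \left(-46\right)^{2} = 2116$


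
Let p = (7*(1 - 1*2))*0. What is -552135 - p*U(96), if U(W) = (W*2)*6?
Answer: -552135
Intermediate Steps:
U(W) = 12*W (U(W) = (2*W)*6 = 12*W)
p = 0 (p = (7*(1 - 2))*0 = (7*(-1))*0 = -7*0 = 0)
-552135 - p*U(96) = -552135 - 0*12*96 = -552135 - 0*1152 = -552135 - 1*0 = -552135 + 0 = -552135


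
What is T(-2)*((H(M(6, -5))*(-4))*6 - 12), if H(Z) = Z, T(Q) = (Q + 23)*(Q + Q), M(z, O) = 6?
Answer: 13104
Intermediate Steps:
T(Q) = 2*Q*(23 + Q) (T(Q) = (23 + Q)*(2*Q) = 2*Q*(23 + Q))
T(-2)*((H(M(6, -5))*(-4))*6 - 12) = (2*(-2)*(23 - 2))*((6*(-4))*6 - 12) = (2*(-2)*21)*(-24*6 - 12) = -84*(-144 - 12) = -84*(-156) = 13104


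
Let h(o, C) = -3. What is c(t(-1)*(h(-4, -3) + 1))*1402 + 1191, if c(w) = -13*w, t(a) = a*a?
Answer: 37643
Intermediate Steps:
t(a) = a²
c(t(-1)*(h(-4, -3) + 1))*1402 + 1191 = -13*(-1)²*(-3 + 1)*1402 + 1191 = -13*(-2)*1402 + 1191 = 26*1402 + 1191 = 36452 + 1191 = 37643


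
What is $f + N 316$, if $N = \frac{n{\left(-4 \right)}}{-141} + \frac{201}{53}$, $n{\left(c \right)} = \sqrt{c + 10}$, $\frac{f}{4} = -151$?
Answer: $\frac{31504}{53} - \frac{316 \sqrt{6}}{141} \approx 588.93$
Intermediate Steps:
$f = -604$ ($f = 4 \left(-151\right) = -604$)
$n{\left(c \right)} = \sqrt{10 + c}$
$N = \frac{201}{53} - \frac{\sqrt{6}}{141}$ ($N = \frac{\sqrt{10 - 4}}{-141} + \frac{201}{53} = \sqrt{6} \left(- \frac{1}{141}\right) + 201 \cdot \frac{1}{53} = - \frac{\sqrt{6}}{141} + \frac{201}{53} = \frac{201}{53} - \frac{\sqrt{6}}{141} \approx 3.7751$)
$f + N 316 = -604 + \left(\frac{201}{53} - \frac{\sqrt{6}}{141}\right) 316 = -604 + \left(\frac{63516}{53} - \frac{316 \sqrt{6}}{141}\right) = \frac{31504}{53} - \frac{316 \sqrt{6}}{141}$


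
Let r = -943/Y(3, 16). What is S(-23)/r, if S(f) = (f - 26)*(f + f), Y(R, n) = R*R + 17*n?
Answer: -27538/41 ≈ -671.66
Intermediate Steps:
Y(R, n) = R**2 + 17*n
S(f) = 2*f*(-26 + f) (S(f) = (-26 + f)*(2*f) = 2*f*(-26 + f))
r = -943/281 (r = -943/(3**2 + 17*16) = -943/(9 + 272) = -943/281 ≈ -3.3559)
S(-23)/r = (2*(-23)*(-26 - 23))/(-943/281) = (2*(-23)*(-49))*(-281/943) = 2254*(-281/943) = -27538/41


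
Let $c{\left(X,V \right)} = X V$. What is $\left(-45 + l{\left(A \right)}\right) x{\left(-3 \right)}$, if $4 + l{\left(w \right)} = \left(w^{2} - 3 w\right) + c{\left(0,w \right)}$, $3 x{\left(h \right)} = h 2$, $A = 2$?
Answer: $102$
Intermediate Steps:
$c{\left(X,V \right)} = V X$
$x{\left(h \right)} = \frac{2 h}{3}$ ($x{\left(h \right)} = \frac{h 2}{3} = \frac{2 h}{3}$)
$l{\left(w \right)} = -4 + w^{2} - 3 w$ ($l{\left(w \right)} = -4 + \left(\left(w^{2} - 3 w\right) + w 0\right) = -4 + \left(\left(w^{2} - 3 w\right) + 0\right) = -4 + \left(w^{2} - 3 w\right) = -4 + w^{2} - 3 w$)
$\left(-45 + l{\left(A \right)}\right) x{\left(-3 \right)} = \left(-45 - \left(10 - 4\right)\right) \frac{2}{3} \left(-3\right) = \left(-45 - 6\right) \left(-2\right) = \left(-51\right) \left(-2\right) = 102$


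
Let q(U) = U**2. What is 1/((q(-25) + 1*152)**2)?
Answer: 1/603729 ≈ 1.6564e-6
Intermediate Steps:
1/((q(-25) + 1*152)**2) = 1/(((-25)**2 + 1*152)**2) = 1/((625 + 152)**2) = 1/(777**2) = 1/603729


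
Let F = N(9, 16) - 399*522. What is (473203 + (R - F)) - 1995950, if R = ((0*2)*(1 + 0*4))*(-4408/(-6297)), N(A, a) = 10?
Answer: -1314479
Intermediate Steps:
F = -208268 (F = 10 - 399*522 = 10 - 208278 = -208268)
R = 0 (R = (0*(1 + 0))*(-4408*(-1/6297)) = (0*1)*(4408/6297) = 0*(4408/6297) = 0)
(473203 + (R - F)) - 1995950 = (473203 + (0 - 1*(-208268))) - 1995950 = (473203 + (0 + 208268)) - 1995950 = (473203 + 208268) - 1995950 = 681471 - 1995950 = -1314479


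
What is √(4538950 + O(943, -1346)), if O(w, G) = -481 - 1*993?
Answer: 6*√126041 ≈ 2130.1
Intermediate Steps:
O(w, G) = -1474 (O(w, G) = -481 - 993 = -1474)
√(4538950 + O(943, -1346)) = √(4538950 - 1474) = √4537476 = 6*√126041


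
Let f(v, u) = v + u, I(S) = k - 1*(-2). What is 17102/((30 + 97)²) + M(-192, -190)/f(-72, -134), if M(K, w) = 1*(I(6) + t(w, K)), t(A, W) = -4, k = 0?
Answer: 1777635/1661287 ≈ 1.0700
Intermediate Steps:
I(S) = 2 (I(S) = 0 - 1*(-2) = 0 + 2 = 2)
f(v, u) = u + v
M(K, w) = -2 (M(K, w) = 1*(2 - 4) = 1*(-2) = -2)
17102/((30 + 97)²) + M(-192, -190)/f(-72, -134) = 17102/((30 + 97)²) - 2/(-134 - 72) = 17102/(127²) - 2/(-206) = 17102/16129 - 2*(-1/206) = 17102*(1/16129) + 1/103 = 17102/16129 + 1/103 = 1777635/1661287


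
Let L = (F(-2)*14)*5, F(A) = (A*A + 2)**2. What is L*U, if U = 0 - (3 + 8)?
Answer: -27720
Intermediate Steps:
U = -11 (U = 0 - 1*11 = 0 - 11 = -11)
F(A) = (2 + A**2)**2 (F(A) = (A**2 + 2)**2 = (2 + A**2)**2)
L = 2520 (L = ((2 + (-2)**2)**2*14)*5 = ((2 + 4)**2*14)*5 = (6**2*14)*5 = (36*14)*5 = 504*5 = 2520)
L*U = 2520*(-11) = -27720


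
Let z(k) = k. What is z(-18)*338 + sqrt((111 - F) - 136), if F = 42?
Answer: -6084 + I*sqrt(67) ≈ -6084.0 + 8.1853*I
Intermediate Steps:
z(-18)*338 + sqrt((111 - F) - 136) = -18*338 + sqrt((111 - 1*42) - 136) = -6084 + sqrt((111 - 42) - 136) = -6084 + sqrt(69 - 136) = -6084 + sqrt(-67) = -6084 + I*sqrt(67)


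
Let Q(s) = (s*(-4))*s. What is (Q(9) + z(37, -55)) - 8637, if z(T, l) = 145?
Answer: -8816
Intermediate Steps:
Q(s) = -4*s² (Q(s) = (-4*s)*s = -4*s²)
(Q(9) + z(37, -55)) - 8637 = (-4*9² + 145) - 8637 = (-4*81 + 145) - 8637 = (-324 + 145) - 8637 = -179 - 8637 = -8816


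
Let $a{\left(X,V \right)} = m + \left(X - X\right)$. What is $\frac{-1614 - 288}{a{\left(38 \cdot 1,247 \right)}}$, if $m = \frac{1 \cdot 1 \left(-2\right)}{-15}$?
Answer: $-14265$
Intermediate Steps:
$m = \frac{2}{15}$ ($m = 1 \left(-2\right) \left(- \frac{1}{15}\right) = \left(-2\right) \left(- \frac{1}{15}\right) = \frac{2}{15} \approx 0.13333$)
$a{\left(X,V \right)} = \frac{2}{15}$ ($a{\left(X,V \right)} = \frac{2}{15} + \left(X - X\right) = \frac{2}{15} + 0 = \frac{2}{15}$)
$\frac{-1614 - 288}{a{\left(38 \cdot 1,247 \right)}} = \frac{-1614 - 288}{\frac{2}{15}} = \left(-1614 - 288\right) \frac{15}{2} = \left(-1902\right) \frac{15}{2} = -14265$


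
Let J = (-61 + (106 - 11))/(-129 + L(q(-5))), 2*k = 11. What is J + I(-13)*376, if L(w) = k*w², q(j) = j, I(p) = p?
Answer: -4884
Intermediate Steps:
k = 11/2 (k = (½)*11 = 11/2 ≈ 5.5000)
L(w) = 11*w²/2
J = 4 (J = (-61 + (106 - 11))/(-129 + (11/2)*(-5)²) = (-61 + 95)/(-129 + (11/2)*25) = 34/(-129 + 275/2) = 34/(17/2) = 34*(2/17) = 4)
J + I(-13)*376 = 4 - 13*376 = 4 - 4888 = -4884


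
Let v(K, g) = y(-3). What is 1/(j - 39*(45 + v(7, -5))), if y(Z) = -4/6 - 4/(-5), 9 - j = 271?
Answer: -5/10111 ≈ -0.00049451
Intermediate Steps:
j = -262 (j = 9 - 1*271 = 9 - 271 = -262)
y(Z) = 2/15 (y(Z) = -4*⅙ - 4*(-⅕) = -⅔ + ⅘ = 2/15)
v(K, g) = 2/15
1/(j - 39*(45 + v(7, -5))) = 1/(-262 - 39*(45 + 2/15)) = 1/(-262 - 39*677/15) = 1/(-262 - 8801/5) = 1/(-10111/5) = -5/10111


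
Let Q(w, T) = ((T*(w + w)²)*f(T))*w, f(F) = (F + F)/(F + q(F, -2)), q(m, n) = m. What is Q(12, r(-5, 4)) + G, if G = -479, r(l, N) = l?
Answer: -35039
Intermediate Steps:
f(F) = 1 (f(F) = (F + F)/(F + F) = (2*F)/((2*F)) = (2*F)*(1/(2*F)) = 1)
Q(w, T) = 4*T*w³ (Q(w, T) = ((T*(w + w)²)*1)*w = ((T*(2*w)²)*1)*w = ((T*(4*w²))*1)*w = ((4*T*w²)*1)*w = (4*T*w²)*w = 4*T*w³)
Q(12, r(-5, 4)) + G = 4*(-5)*12³ - 479 = 4*(-5)*1728 - 479 = -34560 - 479 = -35039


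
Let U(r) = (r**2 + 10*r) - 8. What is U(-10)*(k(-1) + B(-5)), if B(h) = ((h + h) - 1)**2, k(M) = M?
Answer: -960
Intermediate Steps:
B(h) = (-1 + 2*h)**2 (B(h) = (2*h - 1)**2 = (-1 + 2*h)**2)
U(r) = -8 + r**2 + 10*r
U(-10)*(k(-1) + B(-5)) = (-8 + (-10)**2 + 10*(-10))*(-1 + (-1 + 2*(-5))**2) = (-8 + 100 - 100)*(-1 + (-1 - 10)**2) = -8*(-1 + (-11)**2) = -8*(-1 + 121) = -8*120 = -960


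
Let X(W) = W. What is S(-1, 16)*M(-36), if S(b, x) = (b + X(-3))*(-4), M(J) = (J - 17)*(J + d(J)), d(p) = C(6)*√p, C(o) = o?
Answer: 30528 - 30528*I ≈ 30528.0 - 30528.0*I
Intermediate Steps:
d(p) = 6*√p
M(J) = (-17 + J)*(J + 6*√J) (M(J) = (J - 17)*(J + 6*√J) = (-17 + J)*(J + 6*√J))
S(b, x) = 12 - 4*b (S(b, x) = (b - 3)*(-4) = (-3 + b)*(-4) = 12 - 4*b)
S(-1, 16)*M(-36) = (12 - 4*(-1))*((-36)² - 612*I - 17*(-36) + 6*(-36)^(3/2)) = (12 + 4)*(1296 - 612*I + 612 + 6*(-216*I)) = 16*(1296 - 612*I + 612 - 1296*I) = 16*(1908 - 1908*I) = 30528 - 30528*I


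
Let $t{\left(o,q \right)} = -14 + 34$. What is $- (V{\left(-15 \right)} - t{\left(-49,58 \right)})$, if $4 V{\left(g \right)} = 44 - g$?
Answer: $\frac{21}{4} \approx 5.25$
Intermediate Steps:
$V{\left(g \right)} = 11 - \frac{g}{4}$ ($V{\left(g \right)} = \frac{44 - g}{4} = 11 - \frac{g}{4}$)
$t{\left(o,q \right)} = 20$
$- (V{\left(-15 \right)} - t{\left(-49,58 \right)}) = - (\left(11 - - \frac{15}{4}\right) - 20) = - (\left(11 + \frac{15}{4}\right) - 20) = - (\frac{59}{4} - 20) = \left(-1\right) \left(- \frac{21}{4}\right) = \frac{21}{4}$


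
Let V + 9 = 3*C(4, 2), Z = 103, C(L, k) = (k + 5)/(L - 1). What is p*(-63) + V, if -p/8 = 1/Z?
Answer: 298/103 ≈ 2.8932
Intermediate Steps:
C(L, k) = (5 + k)/(-1 + L)
V = -2 (V = -9 + 3*((5 + 2)/(-1 + 4)) = -9 + 3*(7/3) = -9 + 7 = -2)
p = -8/103 ≈ -0.077670
p*(-63) + V = -8/103*(-63) - 2 = 504/103 - 2 = 298/103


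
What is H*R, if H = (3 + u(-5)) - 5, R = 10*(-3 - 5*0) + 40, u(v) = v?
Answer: -70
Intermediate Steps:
R = 10 (R = 10*(-3 + 0) + 40 = 10*(-3) + 40 = -30 + 40 = 10)
H = -7 (H = (3 - 5) - 5 = -2 - 5 = -7)
H*R = -7*10 = -70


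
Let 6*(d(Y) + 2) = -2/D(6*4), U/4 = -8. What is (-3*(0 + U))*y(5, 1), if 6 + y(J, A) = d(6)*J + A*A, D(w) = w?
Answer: -4340/3 ≈ -1446.7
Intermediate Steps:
U = -32 (U = 4*(-8) = -32)
d(Y) = -145/72 (d(Y) = -2 + (-2/(6*4))/6 = -2 + (-2/24)/6 = -2 + (-2*1/24)/6 = -2 + (⅙)*(-1/12) = -2 - 1/72 = -145/72)
y(J, A) = -6 + A² - 145*J/72 (y(J, A) = -6 + (-145*J/72 + A*A) = -6 + (-145*J/72 + A²) = -6 + (A² - 145*J/72) = -6 + A² - 145*J/72)
(-3*(0 + U))*y(5, 1) = (-3*(0 - 32))*(-6 + 1² - 145/72*5) = (-3*(-32))*(-6 + 1 - 725/72) = 96*(-1085/72) = -4340/3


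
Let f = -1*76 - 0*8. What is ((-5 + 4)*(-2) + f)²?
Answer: 5476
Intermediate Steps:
f = -76 (f = -76 - 1*0 = -76 + 0 = -76)
((-5 + 4)*(-2) + f)² = ((-5 + 4)*(-2) - 76)² = (-1*(-2) - 76)² = (2 - 76)² = (-74)² = 5476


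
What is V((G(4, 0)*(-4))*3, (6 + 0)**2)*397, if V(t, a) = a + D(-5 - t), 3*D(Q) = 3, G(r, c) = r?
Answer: 14689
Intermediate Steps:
D(Q) = 1 (D(Q) = (1/3)*3 = 1)
V(t, a) = 1 + a (V(t, a) = a + 1 = 1 + a)
V((G(4, 0)*(-4))*3, (6 + 0)**2)*397 = (1 + (6 + 0)**2)*397 = (1 + 6**2)*397 = (1 + 36)*397 = 37*397 = 14689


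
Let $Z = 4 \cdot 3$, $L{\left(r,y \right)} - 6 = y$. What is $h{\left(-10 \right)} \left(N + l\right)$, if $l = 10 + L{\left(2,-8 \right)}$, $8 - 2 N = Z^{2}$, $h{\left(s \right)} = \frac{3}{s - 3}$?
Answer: $\frac{180}{13} \approx 13.846$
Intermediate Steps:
$L{\left(r,y \right)} = 6 + y$
$Z = 12$
$h{\left(s \right)} = \frac{3}{-3 + s}$
$N = -68$ ($N = 4 - \frac{12^{2}}{2} = 4 - 72 = -68$)
$l = 8$ ($l = 10 + \left(6 - 8\right) = 10 - 2 = 8$)
$h{\left(-10 \right)} \left(N + l\right) = \frac{3}{-3 - 10} \left(-68 + 8\right) = \frac{3}{-13} \left(-60\right) = 3 \left(- \frac{1}{13}\right) \left(-60\right) = \left(- \frac{3}{13}\right) \left(-60\right) = \frac{180}{13}$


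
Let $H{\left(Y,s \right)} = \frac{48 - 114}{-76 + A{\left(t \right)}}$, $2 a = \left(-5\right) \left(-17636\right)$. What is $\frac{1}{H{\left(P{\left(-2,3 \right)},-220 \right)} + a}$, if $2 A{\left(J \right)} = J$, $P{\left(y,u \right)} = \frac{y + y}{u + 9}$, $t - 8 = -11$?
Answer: $\frac{155}{6834082} \approx 2.268 \cdot 10^{-5}$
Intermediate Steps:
$t = -3$ ($t = 8 - 11 = -3$)
$a = 44090$ ($a = \frac{\left(-5\right) \left(-17636\right)}{2} = \frac{1}{2} \cdot 88180 = 44090$)
$P{\left(y,u \right)} = \frac{2 y}{9 + u}$
$A{\left(J \right)} = \frac{J}{2}$
$H{\left(Y,s \right)} = \frac{132}{155}$ ($H{\left(Y,s \right)} = \frac{48 - 114}{-76 + \frac{1}{2} \left(-3\right)} = - \frac{66}{-76 - \frac{3}{2}} = - \frac{66}{- \frac{155}{2}} = \left(-66\right) \left(- \frac{2}{155}\right) = \frac{132}{155}$)
$\frac{1}{H{\left(P{\left(-2,3 \right)},-220 \right)} + a} = \frac{1}{\frac{132}{155} + 44090} = \frac{1}{\frac{6834082}{155}} = \frac{155}{6834082}$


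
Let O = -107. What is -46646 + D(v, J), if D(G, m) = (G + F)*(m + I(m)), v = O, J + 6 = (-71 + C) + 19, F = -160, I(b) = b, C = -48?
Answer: 9958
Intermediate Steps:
J = -106 (J = -6 + ((-71 - 48) + 19) = -6 + (-119 + 19) = -6 - 100 = -106)
v = -107
D(G, m) = 2*m*(-160 + G) (D(G, m) = (G - 160)*(m + m) = (-160 + G)*(2*m) = 2*m*(-160 + G))
-46646 + D(v, J) = -46646 + 2*(-106)*(-160 - 107) = -46646 + 2*(-106)*(-267) = -46646 + 56604 = 9958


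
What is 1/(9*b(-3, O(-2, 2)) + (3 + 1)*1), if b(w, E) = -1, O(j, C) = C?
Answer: -1/5 ≈ -0.20000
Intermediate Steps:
1/(9*b(-3, O(-2, 2)) + (3 + 1)*1) = 1/(9*(-1) + (3 + 1)*1) = 1/(-9 + 4*1) = 1/(-9 + 4) = 1/(-5) = -1/5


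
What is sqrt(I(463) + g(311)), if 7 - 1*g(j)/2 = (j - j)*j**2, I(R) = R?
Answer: 3*sqrt(53) ≈ 21.840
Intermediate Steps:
g(j) = 14 (g(j) = 14 - 2*(j - j)*j**2 = 14 - 0*j**2 = 14 - 2*0 = 14 + 0 = 14)
sqrt(I(463) + g(311)) = sqrt(463 + 14) = sqrt(477) = 3*sqrt(53)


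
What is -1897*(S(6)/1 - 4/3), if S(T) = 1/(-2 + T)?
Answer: 24661/12 ≈ 2055.1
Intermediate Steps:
-1897*(S(6)/1 - 4/3) = -1897*(1/((-2 + 6)*1) - 4/3) = -1897*(1/4 - 4*⅓) = -1897*((¼)*1 - 4/3) = -1897*(¼ - 4/3) = -1897*(-13/12) = 24661/12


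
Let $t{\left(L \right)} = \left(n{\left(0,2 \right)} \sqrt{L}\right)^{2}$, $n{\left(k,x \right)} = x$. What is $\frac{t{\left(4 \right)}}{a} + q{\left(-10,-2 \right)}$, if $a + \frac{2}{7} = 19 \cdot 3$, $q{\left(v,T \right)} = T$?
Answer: $- \frac{682}{397} \approx -1.7179$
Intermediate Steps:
$a = \frac{397}{7}$ ($a = - \frac{2}{7} + 19 \cdot 3 = - \frac{2}{7} + 57 = \frac{397}{7} \approx 56.714$)
$t{\left(L \right)} = 4 L$ ($t{\left(L \right)} = \left(2 \sqrt{L}\right)^{2} = 4 L$)
$\frac{t{\left(4 \right)}}{a} + q{\left(-10,-2 \right)} = \frac{4 \cdot 4}{\frac{397}{7}} - 2 = 16 \cdot \frac{7}{397} - 2 = \frac{112}{397} - 2 = - \frac{682}{397}$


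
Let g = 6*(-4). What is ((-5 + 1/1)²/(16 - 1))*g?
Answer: -128/5 ≈ -25.600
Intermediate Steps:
g = -24
((-5 + 1/1)²/(16 - 1))*g = ((-5 + 1/1)²/(16 - 1))*(-24) = ((-5 + 1)²/15)*(-24) = ((1/15)*(-4)²)*(-24) = ((1/15)*16)*(-24) = (16/15)*(-24) = -128/5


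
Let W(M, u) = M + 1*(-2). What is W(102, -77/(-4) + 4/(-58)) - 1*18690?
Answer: -18590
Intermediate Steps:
W(M, u) = -2 + M (W(M, u) = M - 2 = -2 + M)
W(102, -77/(-4) + 4/(-58)) - 1*18690 = (-2 + 102) - 1*18690 = 100 - 18690 = -18590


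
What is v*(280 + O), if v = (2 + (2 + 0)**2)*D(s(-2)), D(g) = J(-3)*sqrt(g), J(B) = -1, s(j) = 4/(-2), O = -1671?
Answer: 8346*I*sqrt(2) ≈ 11803.0*I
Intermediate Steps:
s(j) = -2 (s(j) = 4*(-1/2) = -2)
D(g) = -sqrt(g)
v = -6*I*sqrt(2) (v = (2 + (2 + 0)**2)*(-sqrt(-2)) = (2 + 2**2)*(-I*sqrt(2)) = (2 + 4)*(-I*sqrt(2)) = 6*(-I*sqrt(2)) = -6*I*sqrt(2) ≈ -8.4853*I)
v*(280 + O) = (-6*I*sqrt(2))*(280 - 1671) = -6*I*sqrt(2)*(-1391) = 8346*I*sqrt(2)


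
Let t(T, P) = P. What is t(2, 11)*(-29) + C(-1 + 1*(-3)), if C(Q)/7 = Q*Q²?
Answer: -767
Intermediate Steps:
C(Q) = 7*Q³ (C(Q) = 7*(Q*Q²) = 7*Q³)
t(2, 11)*(-29) + C(-1 + 1*(-3)) = 11*(-29) + 7*(-1 + 1*(-3))³ = -319 + 7*(-1 - 3)³ = -319 + 7*(-4)³ = -319 + 7*(-64) = -319 - 448 = -767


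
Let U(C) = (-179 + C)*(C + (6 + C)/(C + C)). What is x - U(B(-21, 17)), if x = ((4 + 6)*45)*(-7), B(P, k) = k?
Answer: -4869/17 ≈ -286.41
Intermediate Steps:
U(C) = (-179 + C)*(C + (6 + C)/(2*C)) (U(C) = (-179 + C)*(C + (6 + C)/((2*C))) = (-179 + C)*(C + (6 + C)*(1/(2*C))) = (-179 + C)*(C + (6 + C)/(2*C)))
x = -3150 (x = (10*45)*(-7) = 450*(-7) = -3150)
x - U(B(-21, 17)) = -3150 - (-173/2 + 17**2 - 537/17 - 357/2*17) = -3150 - (-173/2 + 289 - 537*1/17 - 6069/2) = -3150 - (-173/2 + 289 - 537/17 - 6069/2) = -3150 - 1*(-48681/17) = -3150 + 48681/17 = -4869/17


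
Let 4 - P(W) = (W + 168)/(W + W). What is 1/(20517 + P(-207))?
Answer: 138/2831885 ≈ 4.8731e-5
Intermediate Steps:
P(W) = 4 - (168 + W)/(2*W) (P(W) = 4 - (W + 168)/(W + W) = 4 - (168 + W)/(2*W))
1/(20517 + P(-207)) = 1/(20517 + (7/2 - 84/(-207))) = 1/(20517 + (7/2 - 84*(-1/207))) = 1/(20517 + (7/2 + 28/69)) = 1/(20517 + 539/138) = 1/(2831885/138) = 138/2831885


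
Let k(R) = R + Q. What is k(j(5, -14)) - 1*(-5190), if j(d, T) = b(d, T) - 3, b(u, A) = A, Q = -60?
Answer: 5113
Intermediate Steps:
j(d, T) = -3 + T (j(d, T) = T - 3 = -3 + T)
k(R) = -60 + R (k(R) = R - 60 = -60 + R)
k(j(5, -14)) - 1*(-5190) = (-60 + (-3 - 14)) - 1*(-5190) = (-60 - 17) + 5190 = -77 + 5190 = 5113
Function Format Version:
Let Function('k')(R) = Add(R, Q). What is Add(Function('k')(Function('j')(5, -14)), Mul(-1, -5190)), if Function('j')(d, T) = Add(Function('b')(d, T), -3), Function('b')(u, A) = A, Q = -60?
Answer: 5113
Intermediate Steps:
Function('j')(d, T) = Add(-3, T) (Function('j')(d, T) = Add(T, -3) = Add(-3, T))
Function('k')(R) = Add(-60, R) (Function('k')(R) = Add(R, -60) = Add(-60, R))
Add(Function('k')(Function('j')(5, -14)), Mul(-1, -5190)) = Add(Add(-60, Add(-3, -14)), Mul(-1, -5190)) = Add(Add(-60, -17), 5190) = Add(-77, 5190) = 5113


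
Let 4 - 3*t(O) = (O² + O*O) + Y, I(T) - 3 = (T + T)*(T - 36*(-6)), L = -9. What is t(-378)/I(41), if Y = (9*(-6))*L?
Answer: -286250/63231 ≈ -4.5271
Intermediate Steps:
Y = 486 (Y = (9*(-6))*(-9) = -54*(-9) = 486)
I(T) = 3 + 2*T*(216 + T) (I(T) = 3 + (T + T)*(T - 36*(-6)) = 3 + (2*T)*(T + 216) = 3 + (2*T)*(216 + T) = 3 + 2*T*(216 + T))
t(O) = -482/3 - 2*O²/3 (t(O) = 4/3 - ((O² + O*O) + 486)/3 = 4/3 - ((O² + O²) + 486)/3 = 4/3 - (2*O² + 486)/3 = 4/3 - (486 + 2*O²)/3 = 4/3 + (-162 - 2*O²/3) = -482/3 - 2*O²/3)
t(-378)/I(41) = (-482/3 - ⅔*(-378)²)/(3 + 2*41² + 432*41) = (-482/3 - ⅔*142884)/(3 + 2*1681 + 17712) = (-482/3 - 95256)/(3 + 3362 + 17712) = -286250/3/21077 = -286250/3*1/21077 = -286250/63231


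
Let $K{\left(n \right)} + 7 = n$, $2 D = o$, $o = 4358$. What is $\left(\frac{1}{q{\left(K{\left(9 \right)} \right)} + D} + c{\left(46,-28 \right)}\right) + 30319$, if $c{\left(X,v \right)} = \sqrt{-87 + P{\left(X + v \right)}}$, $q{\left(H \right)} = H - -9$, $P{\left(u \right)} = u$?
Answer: $\frac{66398611}{2190} + i \sqrt{69} \approx 30319.0 + 8.3066 i$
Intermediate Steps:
$D = 2179$ ($D = \frac{1}{2} \cdot 4358 = 2179$)
$K{\left(n \right)} = -7 + n$
$q{\left(H \right)} = 9 + H$ ($q{\left(H \right)} = H + 9 = 9 + H$)
$c{\left(X,v \right)} = \sqrt{-87 + X + v}$ ($c{\left(X,v \right)} = \sqrt{-87 + \left(X + v\right)} = \sqrt{-87 + X + v}$)
$\left(\frac{1}{q{\left(K{\left(9 \right)} \right)} + D} + c{\left(46,-28 \right)}\right) + 30319 = \left(\frac{1}{\left(9 + \left(-7 + 9\right)\right) + 2179} + \sqrt{-87 + 46 - 28}\right) + 30319 = \left(\frac{1}{\left(9 + 2\right) + 2179} + \sqrt{-69}\right) + 30319 = \left(\frac{1}{11 + 2179} + i \sqrt{69}\right) + 30319 = \left(\frac{1}{2190} + i \sqrt{69}\right) + 30319 = \frac{66398611}{2190} + i \sqrt{69}$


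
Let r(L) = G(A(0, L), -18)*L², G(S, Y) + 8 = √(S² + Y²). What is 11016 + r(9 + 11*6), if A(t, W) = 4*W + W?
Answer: -33984 + 16875*√15661 ≈ 2.0778e+6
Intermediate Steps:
A(t, W) = 5*W
G(S, Y) = -8 + √(S² + Y²)
r(L) = L²*(-8 + √(324 + 25*L²)) (r(L) = (-8 + √((5*L)² + (-18)²))*L² = (-8 + √(25*L² + 324))*L² = (-8 + √(324 + 25*L²))*L² = L²*(-8 + √(324 + 25*L²)))
11016 + r(9 + 11*6) = 11016 + (9 + 11*6)²*(-8 + √(324 + 25*(9 + 11*6)²)) = 11016 + (9 + 66)²*(-8 + √(324 + 25*(9 + 66)²)) = 11016 + 75²*(-8 + √(324 + 25*75²)) = 11016 + 5625*(-8 + √(324 + 25*5625)) = 11016 + 5625*(-8 + √(324 + 140625)) = 11016 + 5625*(-8 + √140949) = 11016 + 5625*(-8 + 3*√15661) = 11016 + (-45000 + 16875*√15661) = -33984 + 16875*√15661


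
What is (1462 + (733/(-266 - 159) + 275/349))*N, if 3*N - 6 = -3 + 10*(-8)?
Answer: -16686840016/444975 ≈ -37501.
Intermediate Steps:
N = -77/3 (N = 2 + (-3 + 10*(-8))/3 = 2 + (-3 - 80)/3 = 2 + (1/3)*(-83) = 2 - 83/3 = -77/3 ≈ -25.667)
(1462 + (733/(-266 - 159) + 275/349))*N = (1462 + (733/(-266 - 159) + 275/349))*(-77/3) = (1462 + (733/(-425) + 275*(1/349)))*(-77/3) = (1462 + (733*(-1/425) + 275/349))*(-77/3) = (1462 + (-733/425 + 275/349))*(-77/3) = (1462 - 138942/148325)*(-77/3) = (216712208/148325)*(-77/3) = -16686840016/444975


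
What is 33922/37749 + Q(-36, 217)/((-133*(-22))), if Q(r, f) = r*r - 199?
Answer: 140666425/110453574 ≈ 1.2735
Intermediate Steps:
Q(r, f) = -199 + r**2 (Q(r, f) = r**2 - 199 = -199 + r**2)
33922/37749 + Q(-36, 217)/((-133*(-22))) = 33922/37749 + (-199 + (-36)**2)/((-133*(-22))) = 33922*(1/37749) + (-199 + 1296)/2926 = 33922/37749 + 1097*(1/2926) = 33922/37749 + 1097/2926 = 140666425/110453574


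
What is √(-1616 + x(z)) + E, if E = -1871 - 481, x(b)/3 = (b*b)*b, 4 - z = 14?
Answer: -2352 + 2*I*√1154 ≈ -2352.0 + 67.941*I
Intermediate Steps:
z = -10 (z = 4 - 1*14 = 4 - 14 = -10)
x(b) = 3*b³ (x(b) = 3*((b*b)*b) = 3*(b²*b) = 3*b³)
E = -2352
√(-1616 + x(z)) + E = √(-1616 + 3*(-10)³) - 2352 = √(-1616 + 3*(-1000)) - 2352 = √(-1616 - 3000) - 2352 = √(-4616) - 2352 = 2*I*√1154 - 2352 = -2352 + 2*I*√1154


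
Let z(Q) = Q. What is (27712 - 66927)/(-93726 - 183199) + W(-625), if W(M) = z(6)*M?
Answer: -18880537/5035 ≈ -3749.9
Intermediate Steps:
W(M) = 6*M
(27712 - 66927)/(-93726 - 183199) + W(-625) = (27712 - 66927)/(-93726 - 183199) + 6*(-625) = -39215/(-276925) - 3750 = -39215*(-1/276925) - 3750 = 713/5035 - 3750 = -18880537/5035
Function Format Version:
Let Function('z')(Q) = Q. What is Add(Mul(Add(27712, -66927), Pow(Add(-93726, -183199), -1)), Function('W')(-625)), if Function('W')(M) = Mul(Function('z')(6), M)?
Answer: Rational(-18880537, 5035) ≈ -3749.9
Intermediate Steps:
Function('W')(M) = Mul(6, M)
Add(Mul(Add(27712, -66927), Pow(Add(-93726, -183199), -1)), Function('W')(-625)) = Add(Mul(Add(27712, -66927), Pow(Add(-93726, -183199), -1)), Mul(6, -625)) = Add(Mul(-39215, Pow(-276925, -1)), -3750) = Add(Mul(-39215, Rational(-1, 276925)), -3750) = Add(Rational(713, 5035), -3750) = Rational(-18880537, 5035)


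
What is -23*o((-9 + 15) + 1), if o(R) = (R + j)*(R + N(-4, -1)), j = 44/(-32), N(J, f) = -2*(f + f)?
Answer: -11385/8 ≈ -1423.1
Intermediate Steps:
N(J, f) = -4*f
j = -11/8 (j = 44*(-1/32) = -11/8 ≈ -1.3750)
o(R) = (4 + R)*(-11/8 + R) (o(R) = (R - 11/8)*(R - 4*(-1)) = (-11/8 + R)*(R + 4) = (-11/8 + R)*(4 + R) = (4 + R)*(-11/8 + R))
-23*o((-9 + 15) + 1) = -23*(-11/2 + ((-9 + 15) + 1)² + 21*((-9 + 15) + 1)/8) = -23*(-11/2 + (6 + 1)² + 21*(6 + 1)/8) = -23*(-11/2 + 7² + (21/8)*7) = -23*(-11/2 + 49 + 147/8) = -23*495/8 = -11385/8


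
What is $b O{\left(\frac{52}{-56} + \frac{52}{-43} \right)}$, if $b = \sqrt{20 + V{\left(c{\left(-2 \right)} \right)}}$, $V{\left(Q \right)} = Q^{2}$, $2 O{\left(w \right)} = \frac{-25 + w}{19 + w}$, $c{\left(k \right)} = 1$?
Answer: $- \frac{16337 \sqrt{21}}{20302} \approx -3.6876$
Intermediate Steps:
$O{\left(w \right)} = \frac{-25 + w}{2 \left(19 + w\right)}$ ($O{\left(w \right)} = \frac{\left(-25 + w\right) \frac{1}{19 + w}}{2} = \frac{\frac{1}{19 + w} \left(-25 + w\right)}{2} = \frac{-25 + w}{2 \left(19 + w\right)}$)
$b = \sqrt{21}$ ($b = \sqrt{20 + 1^{2}} = \sqrt{20 + 1} = \sqrt{21} \approx 4.5826$)
$b O{\left(\frac{52}{-56} + \frac{52}{-43} \right)} = \sqrt{21} \frac{-25 + \left(\frac{52}{-56} + \frac{52}{-43}\right)}{2 \left(19 + \left(\frac{52}{-56} + \frac{52}{-43}\right)\right)} = \sqrt{21} \frac{-25 + \left(52 \left(- \frac{1}{56}\right) + 52 \left(- \frac{1}{43}\right)\right)}{2 \left(19 + \left(52 \left(- \frac{1}{56}\right) + 52 \left(- \frac{1}{43}\right)\right)\right)} = \sqrt{21} \frac{-25 - \frac{1287}{602}}{2 \left(19 - \frac{1287}{602}\right)} = \sqrt{21} \cdot \frac{1}{2} \frac{1}{\frac{10151}{602}} \left(- \frac{16337}{602}\right) = \sqrt{21} \cdot \frac{1}{2} \cdot \frac{602}{10151} \left(- \frac{16337}{602}\right) = \sqrt{21} \left(- \frac{16337}{20302}\right) = - \frac{16337 \sqrt{21}}{20302}$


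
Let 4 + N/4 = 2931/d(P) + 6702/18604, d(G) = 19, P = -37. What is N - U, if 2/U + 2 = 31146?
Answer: 829080567207/1376082068 ≈ 602.49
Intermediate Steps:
N = 53241758/88369 (N = -16 + 4*(2931/19 + 6702/18604) = -16 + 4*(2931*(1/19) + 6702*(1/18604)) = -16 + 4*(2931/19 + 3351/9302) = -16 + 4*(27327831/176738) = -16 + 54655662/88369 = 53241758/88369 ≈ 602.49)
U = 1/15572 (U = 2/(-2 + 31146) = 2/31144 = 2*(1/31144) = 1/15572 ≈ 6.4218e-5)
N - U = 53241758/88369 - 1*1/15572 = 53241758/88369 - 1/15572 = 829080567207/1376082068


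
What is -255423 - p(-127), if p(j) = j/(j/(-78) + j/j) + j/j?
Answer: -52352014/205 ≈ -2.5538e+5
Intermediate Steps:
p(j) = 1 + j/(1 - j/78) (p(j) = j/(j*(-1/78) + 1) + 1 = j/(-j/78 + 1) + 1 = j/(1 - j/78) + 1 = 1 + j/(1 - j/78))
-255423 - p(-127) = -255423 - (-78 - 77*(-127))/(-78 - 127) = -255423 - (-78 + 9779)/(-205) = -255423 - (-1)*9701/205 = -255423 - 1*(-9701/205) = -255423 + 9701/205 = -52352014/205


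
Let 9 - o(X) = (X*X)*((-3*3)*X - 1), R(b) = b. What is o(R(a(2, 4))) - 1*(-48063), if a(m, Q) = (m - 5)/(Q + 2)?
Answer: 384569/8 ≈ 48071.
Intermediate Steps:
a(m, Q) = (-5 + m)/(2 + Q)
o(X) = 9 - X²*(-1 - 9*X) (o(X) = 9 - X*X*((-3*3)*X - 1) = 9 - X²*(-9*X - 1) = 9 - X²*(-1 - 9*X))
o(R(a(2, 4))) - 1*(-48063) = (9 + ((-5 + 2)/(2 + 4))² + 9*((-5 + 2)/(2 + 4))³) - 1*(-48063) = (9 + (-3/6)² + 9*(-3/6)³) + 48063 = (9 + ((⅙)*(-3))² + 9*((⅙)*(-3))³) + 48063 = (9 + (-½)² + 9*(-½)³) + 48063 = (9 + ¼ + 9*(-⅛)) + 48063 = (9 + ¼ - 9/8) + 48063 = 65/8 + 48063 = 384569/8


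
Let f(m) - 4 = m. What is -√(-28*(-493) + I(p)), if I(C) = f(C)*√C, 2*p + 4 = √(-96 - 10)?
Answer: -√(55216 + √2*√(-4 + I*√106)*(4 + I*√106))/2 ≈ -117.46 - 0.045594*I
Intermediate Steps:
p = -2 + I*√106/2 (p = -2 + √(-96 - 10)/2 = -2 + √(-106)/2 = -2 + (I*√106)/2 = -2 + I*√106/2 ≈ -2.0 + 5.1478*I)
f(m) = 4 + m
I(C) = √C*(4 + C) (I(C) = (4 + C)*√C = √C*(4 + C))
-√(-28*(-493) + I(p)) = -√(-28*(-493) + √(-2 + I*√106/2)*(4 + (-2 + I*√106/2))) = -√(13804 + √(-2 + I*√106/2)*(2 + I*√106/2))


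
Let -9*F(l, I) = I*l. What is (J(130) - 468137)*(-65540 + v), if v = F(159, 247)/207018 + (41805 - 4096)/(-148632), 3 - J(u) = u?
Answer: 371195200154045711/12094929 ≈ 3.0690e+10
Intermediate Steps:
F(l, I) = -I*l/9
J(u) = 3 - u
v = -79764361/290278296 (v = -1/9*247*159/207018 + (41805 - 4096)/(-148632) = -13091/3*1/207018 + 37709*(-1/148632) = -247/11718 - 37709/148632 = -79764361/290278296 ≈ -0.27479)
(J(130) - 468137)*(-65540 + v) = ((3 - 1*130) - 468137)*(-65540 - 79764361/290278296) = ((3 - 130) - 468137)*(-19024919284201/290278296) = (-127 - 468137)*(-19024919284201/290278296) = -468264*(-19024919284201/290278296) = 371195200154045711/12094929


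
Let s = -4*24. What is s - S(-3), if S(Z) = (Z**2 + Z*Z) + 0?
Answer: -114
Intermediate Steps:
S(Z) = 2*Z**2 (S(Z) = (Z**2 + Z**2) + 0 = 2*Z**2 + 0 = 2*Z**2)
s = -96
s - S(-3) = -96 - 2*(-3)**2 = -96 - 2*9 = -96 - 1*18 = -96 - 18 = -114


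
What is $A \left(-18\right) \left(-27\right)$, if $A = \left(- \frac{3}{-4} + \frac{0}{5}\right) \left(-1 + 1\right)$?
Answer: $0$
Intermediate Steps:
$A = 0$ ($A = \left(\left(-3\right) \left(- \frac{1}{4}\right) + 0 \cdot \frac{1}{5}\right) 0 = \left(\frac{3}{4} + 0\right) 0 = \frac{3}{4} \cdot 0 = 0$)
$A \left(-18\right) \left(-27\right) = 0 \left(-18\right) \left(-27\right) = 0 \left(-27\right) = 0$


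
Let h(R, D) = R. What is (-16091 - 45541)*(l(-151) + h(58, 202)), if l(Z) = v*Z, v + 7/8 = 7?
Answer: 53427240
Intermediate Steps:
v = 49/8 (v = -7/8 + 7 = 49/8 ≈ 6.1250)
l(Z) = 49*Z/8
(-16091 - 45541)*(l(-151) + h(58, 202)) = (-16091 - 45541)*((49/8)*(-151) + 58) = -61632*(-7399/8 + 58) = -61632*(-6935/8) = 53427240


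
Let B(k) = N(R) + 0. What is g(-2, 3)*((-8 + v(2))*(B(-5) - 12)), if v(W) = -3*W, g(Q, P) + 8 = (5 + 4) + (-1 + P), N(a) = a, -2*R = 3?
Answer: 567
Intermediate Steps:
R = -3/2 (R = -½*3 = -3/2 ≈ -1.5000)
g(Q, P) = P (g(Q, P) = -8 + ((5 + 4) + (-1 + P)) = -8 + (9 + (-1 + P)) = -8 + (8 + P) = P)
B(k) = -3/2 (B(k) = -3/2 + 0 = -3/2)
g(-2, 3)*((-8 + v(2))*(B(-5) - 12)) = 3*((-8 - 3*2)*(-3/2 - 12)) = 3*((-8 - 6)*(-27/2)) = 3*(-14*(-27/2)) = 3*189 = 567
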